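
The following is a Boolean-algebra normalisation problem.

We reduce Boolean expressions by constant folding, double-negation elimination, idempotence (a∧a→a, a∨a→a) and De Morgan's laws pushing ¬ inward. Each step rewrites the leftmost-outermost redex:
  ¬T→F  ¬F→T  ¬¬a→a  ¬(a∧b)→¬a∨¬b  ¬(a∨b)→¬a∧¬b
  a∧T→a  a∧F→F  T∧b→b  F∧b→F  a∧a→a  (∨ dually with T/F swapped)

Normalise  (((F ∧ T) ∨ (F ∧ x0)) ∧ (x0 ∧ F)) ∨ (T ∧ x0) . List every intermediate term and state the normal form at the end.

Answer: normal form = x0  (in 6 steps)

Reduction:
  start: (((F ∧ T) ∨ (F ∧ x0)) ∧ (x0 ∧ F)) ∨ (T ∧ x0)
  →1  ((F ∨ (F ∧ x0)) ∧ (x0 ∧ F)) ∨ (T ∧ x0)
  →2  ((F ∧ x0) ∧ (x0 ∧ F)) ∨ (T ∧ x0)
  →3  (F ∧ (x0 ∧ F)) ∨ (T ∧ x0)
  →4  F ∨ (T ∧ x0)
  →5  T ∧ x0
  →6  x0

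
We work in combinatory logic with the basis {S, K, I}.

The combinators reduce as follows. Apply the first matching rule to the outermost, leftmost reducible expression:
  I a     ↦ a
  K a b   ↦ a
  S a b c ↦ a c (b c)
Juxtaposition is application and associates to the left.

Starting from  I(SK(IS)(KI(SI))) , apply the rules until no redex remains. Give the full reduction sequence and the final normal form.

Answer: normal form = I  (in 4 steps)

Derivation:
  start: I(SK(IS)(KI(SI)))
  →1  SK(IS)(KI(SI))
  →2  K(KI(SI))(IS(KI(SI)))
  →3  KI(SI)
  →4  I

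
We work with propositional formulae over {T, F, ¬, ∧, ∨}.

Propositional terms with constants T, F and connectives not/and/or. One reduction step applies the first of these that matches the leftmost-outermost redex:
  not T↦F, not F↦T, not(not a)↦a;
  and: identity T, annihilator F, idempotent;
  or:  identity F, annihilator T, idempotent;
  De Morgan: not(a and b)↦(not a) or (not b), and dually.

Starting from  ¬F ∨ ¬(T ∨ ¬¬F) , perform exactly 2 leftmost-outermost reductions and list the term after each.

  start: ¬F ∨ ¬(T ∨ ¬¬F)
  step 1: T ∨ ¬(T ∨ ¬¬F)
  step 2: T

Answer: after 2 steps: T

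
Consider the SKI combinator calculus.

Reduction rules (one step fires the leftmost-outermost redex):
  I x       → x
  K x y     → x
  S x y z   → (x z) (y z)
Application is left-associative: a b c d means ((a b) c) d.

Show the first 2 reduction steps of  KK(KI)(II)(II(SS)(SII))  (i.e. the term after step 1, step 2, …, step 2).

  start: KK(KI)(II)(II(SS)(SII))
  step 1: K(II)(II(SS)(SII))
  step 2: II

Answer: after 2 steps: II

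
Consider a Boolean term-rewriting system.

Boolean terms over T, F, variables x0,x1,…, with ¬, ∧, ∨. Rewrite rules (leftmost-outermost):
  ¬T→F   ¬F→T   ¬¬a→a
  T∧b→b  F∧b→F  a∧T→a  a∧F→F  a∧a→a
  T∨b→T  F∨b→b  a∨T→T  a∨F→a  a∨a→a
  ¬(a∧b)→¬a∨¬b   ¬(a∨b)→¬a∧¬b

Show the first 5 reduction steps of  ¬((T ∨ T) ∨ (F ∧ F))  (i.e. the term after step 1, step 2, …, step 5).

  start: ¬((T ∨ T) ∨ (F ∧ F))
  →1  ¬(T ∨ T) ∧ ¬(F ∧ F)
  →2  (¬T ∧ ¬T) ∧ ¬(F ∧ F)
  →3  ¬T ∧ ¬(F ∧ F)
  →4  F ∧ ¬(F ∧ F)
  →5  F

Answer: after 5 steps: F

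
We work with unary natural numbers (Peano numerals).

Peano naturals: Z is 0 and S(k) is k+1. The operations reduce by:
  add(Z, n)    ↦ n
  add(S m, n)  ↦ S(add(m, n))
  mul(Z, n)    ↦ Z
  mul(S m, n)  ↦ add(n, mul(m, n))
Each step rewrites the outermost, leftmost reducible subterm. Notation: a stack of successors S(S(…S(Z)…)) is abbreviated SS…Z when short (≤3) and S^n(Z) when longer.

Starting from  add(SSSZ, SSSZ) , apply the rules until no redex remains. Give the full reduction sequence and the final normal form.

  start: add(SSSZ, SSSZ)
  [1] S(add(SSZ, SSSZ))
  [2] S(S(add(SZ, SSSZ)))
  [3] S(S(S(add(Z, SSSZ))))
  [4] S^6(Z)

Answer: normal form = S^6(Z)  (in 4 steps)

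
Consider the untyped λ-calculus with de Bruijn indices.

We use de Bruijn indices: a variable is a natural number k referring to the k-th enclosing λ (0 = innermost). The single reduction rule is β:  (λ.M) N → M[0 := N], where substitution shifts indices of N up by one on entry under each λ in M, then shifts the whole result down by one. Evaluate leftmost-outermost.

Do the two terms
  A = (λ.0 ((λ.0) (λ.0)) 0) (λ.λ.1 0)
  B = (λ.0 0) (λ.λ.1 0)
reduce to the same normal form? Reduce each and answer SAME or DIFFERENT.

Term A:
  start: (λ.0 ((λ.0) (λ.0)) 0) (λ.λ.1 0)
  →1  (λ.λ.1 0) ((λ.0) (λ.0)) (λ.λ.1 0)
  →2  (λ.(λ.0) (λ.0) 0) (λ.λ.1 0)
  →3  (λ.0) (λ.0) (λ.λ.1 0)
  →4  (λ.0) (λ.λ.1 0)
  →5  λ.λ.1 0

Term B:
  start: (λ.0 0) (λ.λ.1 0)
  →1  (λ.λ.1 0) (λ.λ.1 0)
  →2  λ.(λ.λ.1 0) 0
  →3  λ.λ.1 0

Answer: SAME — A ⇓ λ.λ.1 0, B ⇓ λ.λ.1 0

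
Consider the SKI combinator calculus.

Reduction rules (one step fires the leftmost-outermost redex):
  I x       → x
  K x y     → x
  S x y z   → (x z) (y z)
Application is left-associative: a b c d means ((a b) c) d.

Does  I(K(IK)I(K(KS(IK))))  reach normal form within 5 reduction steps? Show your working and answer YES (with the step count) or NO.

  start: I(K(IK)I(K(KS(IK))))
  [1] K(IK)I(K(KS(IK)))
  [2] IK(K(KS(IK)))
  [3] K(K(KS(IK)))
  [4] K(KS)

Answer: YES — reaches normal form K(KS) in 4 ≤ 5 steps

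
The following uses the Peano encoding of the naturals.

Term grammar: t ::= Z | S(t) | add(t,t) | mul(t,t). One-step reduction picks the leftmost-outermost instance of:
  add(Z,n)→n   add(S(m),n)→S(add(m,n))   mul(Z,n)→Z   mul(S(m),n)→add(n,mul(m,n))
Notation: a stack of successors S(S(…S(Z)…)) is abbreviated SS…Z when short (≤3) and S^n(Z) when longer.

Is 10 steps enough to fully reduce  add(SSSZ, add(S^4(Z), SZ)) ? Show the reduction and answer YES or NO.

  start: add(SSSZ, add(S^4(Z), SZ))
  [1] S(add(SSZ, add(S^4(Z), SZ)))
  [2] S(S(add(SZ, add(S^4(Z), SZ))))
  [3] S(S(S(add(Z, add(S^4(Z), SZ)))))
  [4] S(S(S(add(S^4(Z), SZ))))
  [5] S(S(S(S(add(SSSZ, SZ)))))
  [6] S(S(S(S(S(add(SSZ, SZ))))))
  [7] S(S(S(S(S(S(add(SZ, SZ)))))))
  [8] S(S(S(S(S(S(S(add(Z, SZ))))))))
  [9] S^8(Z)

Answer: YES — reaches normal form S^8(Z) in 9 ≤ 10 steps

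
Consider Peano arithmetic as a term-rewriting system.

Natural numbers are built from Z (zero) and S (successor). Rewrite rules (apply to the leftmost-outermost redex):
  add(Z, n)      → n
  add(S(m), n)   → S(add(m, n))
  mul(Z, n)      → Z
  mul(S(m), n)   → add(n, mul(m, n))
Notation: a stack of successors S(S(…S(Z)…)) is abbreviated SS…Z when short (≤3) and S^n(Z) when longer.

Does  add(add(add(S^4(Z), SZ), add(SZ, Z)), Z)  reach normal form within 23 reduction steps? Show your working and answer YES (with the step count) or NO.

Answer: YES — reaches normal form S^6(Z) in 20 ≤ 23 steps

Derivation:
  start: add(add(add(S^4(Z), SZ), add(SZ, Z)), Z)
  →1  add(add(S(add(SSSZ, SZ)), add(SZ, Z)), Z)
  →2  add(S(add(add(SSSZ, SZ), add(SZ, Z))), Z)
  →3  S(add(add(add(SSSZ, SZ), add(SZ, Z)), Z))
  →4  S(add(add(S(add(SSZ, SZ)), add(SZ, Z)), Z))
  →5  S(add(S(add(add(SSZ, SZ), add(SZ, Z))), Z))
  →6  S(S(add(add(add(SSZ, SZ), add(SZ, Z)), Z)))
  →7  S(S(add(add(S(add(SZ, SZ)), add(SZ, Z)), Z)))
  →8  S(S(add(S(add(add(SZ, SZ), add(SZ, Z))), Z)))
  →9  S(S(S(add(add(add(SZ, SZ), add(SZ, Z)), Z))))
  →10  S(S(S(add(add(S(add(Z, SZ)), add(SZ, Z)), Z))))
  →11  S(S(S(add(S(add(add(Z, SZ), add(SZ, Z))), Z))))
  →12  S(S(S(S(add(add(add(Z, SZ), add(SZ, Z)), Z)))))
  →13  S(S(S(S(add(add(SZ, add(SZ, Z)), Z)))))
  →14  S(S(S(S(add(S(add(Z, add(SZ, Z))), Z)))))
  →15  S(S(S(S(S(add(add(Z, add(SZ, Z)), Z))))))
  →16  S(S(S(S(S(add(add(SZ, Z), Z))))))
  →17  S(S(S(S(S(add(S(add(Z, Z)), Z))))))
  →18  S(S(S(S(S(S(add(add(Z, Z), Z)))))))
  →19  S(S(S(S(S(S(add(Z, Z)))))))
  →20  S^6(Z)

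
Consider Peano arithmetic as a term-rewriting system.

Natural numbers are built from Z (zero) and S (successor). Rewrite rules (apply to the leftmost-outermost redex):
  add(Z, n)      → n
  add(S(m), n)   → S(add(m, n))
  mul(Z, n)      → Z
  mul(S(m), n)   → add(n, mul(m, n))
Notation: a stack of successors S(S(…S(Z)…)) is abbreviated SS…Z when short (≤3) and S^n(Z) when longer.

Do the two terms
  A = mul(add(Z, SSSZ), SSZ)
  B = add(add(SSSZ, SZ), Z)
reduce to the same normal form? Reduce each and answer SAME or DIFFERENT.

Answer: DIFFERENT — A ⇓ S^6(Z), B ⇓ S^4(Z)

Reduction:
Term A:
  start: mul(add(Z, SSSZ), SSZ)
  →1  mul(SSSZ, SSZ)
  →2  add(SSZ, mul(SSZ, SSZ))
  →3  S(add(SZ, mul(SSZ, SSZ)))
  →4  S(S(add(Z, mul(SSZ, SSZ))))
  →5  S(S(mul(SSZ, SSZ)))
  →6  S(S(add(SSZ, mul(SZ, SSZ))))
  →7  S(S(S(add(SZ, mul(SZ, SSZ)))))
  →8  S(S(S(S(add(Z, mul(SZ, SSZ))))))
  →9  S(S(S(S(mul(SZ, SSZ)))))
  →10  S(S(S(S(add(SSZ, mul(Z, SSZ))))))
  →11  S(S(S(S(S(add(SZ, mul(Z, SSZ)))))))
  →12  S(S(S(S(S(S(add(Z, mul(Z, SSZ))))))))
  →13  S(S(S(S(S(S(mul(Z, SSZ)))))))
  →14  S^6(Z)

Term B:
  start: add(add(SSSZ, SZ), Z)
  →1  add(S(add(SSZ, SZ)), Z)
  →2  S(add(add(SSZ, SZ), Z))
  →3  S(add(S(add(SZ, SZ)), Z))
  →4  S(S(add(add(SZ, SZ), Z)))
  →5  S(S(add(S(add(Z, SZ)), Z)))
  →6  S(S(S(add(add(Z, SZ), Z))))
  →7  S(S(S(add(SZ, Z))))
  →8  S(S(S(S(add(Z, Z)))))
  →9  S^4(Z)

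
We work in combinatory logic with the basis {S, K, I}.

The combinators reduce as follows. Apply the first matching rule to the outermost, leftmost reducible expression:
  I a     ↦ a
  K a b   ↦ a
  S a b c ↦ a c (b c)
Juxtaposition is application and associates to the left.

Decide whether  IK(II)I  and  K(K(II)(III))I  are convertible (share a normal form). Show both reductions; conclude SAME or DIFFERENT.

Term A:
  start: IK(II)I
  [1] K(II)I
  [2] II
  [3] I

Term B:
  start: K(K(II)(III))I
  [1] K(II)(III)
  [2] II
  [3] I

Answer: SAME — A ⇓ I, B ⇓ I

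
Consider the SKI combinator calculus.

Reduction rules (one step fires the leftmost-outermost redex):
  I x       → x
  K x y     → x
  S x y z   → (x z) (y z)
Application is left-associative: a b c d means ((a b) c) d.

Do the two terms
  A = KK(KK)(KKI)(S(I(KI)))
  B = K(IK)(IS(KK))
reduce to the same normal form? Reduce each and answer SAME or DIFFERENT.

Answer: SAME — A ⇓ K, B ⇓ K

Derivation:
Term A:
  start: KK(KK)(KKI)(S(I(KI)))
  [1] K(KKI)(S(I(KI)))
  [2] KKI
  [3] K

Term B:
  start: K(IK)(IS(KK))
  [1] IK
  [2] K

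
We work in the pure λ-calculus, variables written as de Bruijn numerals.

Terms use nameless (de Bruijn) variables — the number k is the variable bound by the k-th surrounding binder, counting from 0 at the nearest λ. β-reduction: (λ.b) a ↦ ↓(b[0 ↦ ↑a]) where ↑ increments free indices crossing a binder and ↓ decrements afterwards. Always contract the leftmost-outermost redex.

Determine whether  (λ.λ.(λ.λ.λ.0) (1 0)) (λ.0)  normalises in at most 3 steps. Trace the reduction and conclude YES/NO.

Answer: YES — reaches normal form λ.λ.λ.0 in 2 ≤ 3 steps

Reduction:
  start: (λ.λ.(λ.λ.λ.0) (1 0)) (λ.0)
  [1] λ.(λ.λ.λ.0) ((λ.0) 0)
  [2] λ.λ.λ.0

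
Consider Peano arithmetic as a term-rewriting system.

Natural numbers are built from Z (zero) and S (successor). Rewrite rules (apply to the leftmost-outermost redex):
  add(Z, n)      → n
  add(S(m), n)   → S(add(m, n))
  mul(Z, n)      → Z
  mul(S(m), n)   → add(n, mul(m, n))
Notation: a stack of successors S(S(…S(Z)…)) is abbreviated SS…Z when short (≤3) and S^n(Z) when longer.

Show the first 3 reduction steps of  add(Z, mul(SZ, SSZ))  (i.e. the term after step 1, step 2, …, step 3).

Answer: after 3 steps: S(add(SZ, mul(Z, SSZ)))

Derivation:
  start: add(Z, mul(SZ, SSZ))
  [1] mul(SZ, SSZ)
  [2] add(SSZ, mul(Z, SSZ))
  [3] S(add(SZ, mul(Z, SSZ)))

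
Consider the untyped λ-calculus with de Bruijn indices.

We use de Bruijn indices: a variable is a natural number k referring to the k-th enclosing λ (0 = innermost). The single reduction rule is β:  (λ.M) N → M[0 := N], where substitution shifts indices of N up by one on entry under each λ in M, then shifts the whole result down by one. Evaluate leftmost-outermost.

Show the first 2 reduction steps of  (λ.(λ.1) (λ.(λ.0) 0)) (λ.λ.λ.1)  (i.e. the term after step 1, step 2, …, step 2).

Answer: after 2 steps: λ.λ.λ.1

Reduction:
  start: (λ.(λ.1) (λ.(λ.0) 0)) (λ.λ.λ.1)
  [1] (λ.λ.λ.λ.1) (λ.(λ.0) 0)
  [2] λ.λ.λ.1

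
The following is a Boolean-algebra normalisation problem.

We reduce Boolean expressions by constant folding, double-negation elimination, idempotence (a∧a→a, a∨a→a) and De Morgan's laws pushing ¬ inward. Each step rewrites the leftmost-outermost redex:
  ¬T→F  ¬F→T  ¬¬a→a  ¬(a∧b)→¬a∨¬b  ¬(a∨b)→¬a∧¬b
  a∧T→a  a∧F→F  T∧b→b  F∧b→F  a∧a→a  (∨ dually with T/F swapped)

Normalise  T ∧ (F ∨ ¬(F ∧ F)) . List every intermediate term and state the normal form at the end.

  start: T ∧ (F ∨ ¬(F ∧ F))
  [1] F ∨ ¬(F ∧ F)
  [2] ¬(F ∧ F)
  [3] ¬F ∨ ¬F
  [4] ¬F
  [5] T

Answer: normal form = T  (in 5 steps)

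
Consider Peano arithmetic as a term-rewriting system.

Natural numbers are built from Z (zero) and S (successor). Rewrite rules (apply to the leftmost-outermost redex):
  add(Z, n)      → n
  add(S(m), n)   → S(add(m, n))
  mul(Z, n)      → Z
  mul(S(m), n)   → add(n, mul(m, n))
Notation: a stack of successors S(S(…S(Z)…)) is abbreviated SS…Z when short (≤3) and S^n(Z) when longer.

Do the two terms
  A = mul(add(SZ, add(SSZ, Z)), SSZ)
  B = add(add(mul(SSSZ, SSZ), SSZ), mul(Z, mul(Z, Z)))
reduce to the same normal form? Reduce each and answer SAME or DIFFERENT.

Term A:
  start: mul(add(SZ, add(SSZ, Z)), SSZ)
  [1] mul(S(add(Z, add(SSZ, Z))), SSZ)
  [2] add(SSZ, mul(add(Z, add(SSZ, Z)), SSZ))
  [3] S(add(SZ, mul(add(Z, add(SSZ, Z)), SSZ)))
  [4] S(S(add(Z, mul(add(Z, add(SSZ, Z)), SSZ))))
  [5] S(S(mul(add(Z, add(SSZ, Z)), SSZ)))
  [6] S(S(mul(add(SSZ, Z), SSZ)))
  [7] S(S(mul(S(add(SZ, Z)), SSZ)))
  [8] S(S(add(SSZ, mul(add(SZ, Z), SSZ))))
  [9] S(S(S(add(SZ, mul(add(SZ, Z), SSZ)))))
  [10] S(S(S(S(add(Z, mul(add(SZ, Z), SSZ))))))
  [11] S(S(S(S(mul(add(SZ, Z), SSZ)))))
  [12] S(S(S(S(mul(S(add(Z, Z)), SSZ)))))
  [13] S(S(S(S(add(SSZ, mul(add(Z, Z), SSZ))))))
  [14] S(S(S(S(S(add(SZ, mul(add(Z, Z), SSZ)))))))
  [15] S(S(S(S(S(S(add(Z, mul(add(Z, Z), SSZ))))))))
  [16] S(S(S(S(S(S(mul(add(Z, Z), SSZ)))))))
  [17] S(S(S(S(S(S(mul(Z, SSZ)))))))
  [18] S^6(Z)

Term B:
  start: add(add(mul(SSSZ, SSZ), SSZ), mul(Z, mul(Z, Z)))
  [1] add(add(add(SSZ, mul(SSZ, SSZ)), SSZ), mul(Z, mul(Z, Z)))
  [2] add(add(S(add(SZ, mul(SSZ, SSZ))), SSZ), mul(Z, mul(Z, Z)))
  [3] add(S(add(add(SZ, mul(SSZ, SSZ)), SSZ)), mul(Z, mul(Z, Z)))
  [4] S(add(add(add(SZ, mul(SSZ, SSZ)), SSZ), mul(Z, mul(Z, Z))))
  [5] S(add(add(S(add(Z, mul(SSZ, SSZ))), SSZ), mul(Z, mul(Z, Z))))
  [6] S(add(S(add(add(Z, mul(SSZ, SSZ)), SSZ)), mul(Z, mul(Z, Z))))
  [7] S(S(add(add(add(Z, mul(SSZ, SSZ)), SSZ), mul(Z, mul(Z, Z)))))
  [8] S(S(add(add(mul(SSZ, SSZ), SSZ), mul(Z, mul(Z, Z)))))
  [9] S(S(add(add(add(SSZ, mul(SZ, SSZ)), SSZ), mul(Z, mul(Z, Z)))))
  [10] S(S(add(add(S(add(SZ, mul(SZ, SSZ))), SSZ), mul(Z, mul(Z, Z)))))
  [11] S(S(add(S(add(add(SZ, mul(SZ, SSZ)), SSZ)), mul(Z, mul(Z, Z)))))
  [12] S(S(S(add(add(add(SZ, mul(SZ, SSZ)), SSZ), mul(Z, mul(Z, Z))))))
  [13] S(S(S(add(add(S(add(Z, mul(SZ, SSZ))), SSZ), mul(Z, mul(Z, Z))))))
  [14] S(S(S(add(S(add(add(Z, mul(SZ, SSZ)), SSZ)), mul(Z, mul(Z, Z))))))
  [15] S(S(S(S(add(add(add(Z, mul(SZ, SSZ)), SSZ), mul(Z, mul(Z, Z)))))))
  [16] S(S(S(S(add(add(mul(SZ, SSZ), SSZ), mul(Z, mul(Z, Z)))))))
  [17] S(S(S(S(add(add(add(SSZ, mul(Z, SSZ)), SSZ), mul(Z, mul(Z, Z)))))))
  [18] S(S(S(S(add(add(S(add(SZ, mul(Z, SSZ))), SSZ), mul(Z, mul(Z, Z)))))))
  [19] S(S(S(S(add(S(add(add(SZ, mul(Z, SSZ)), SSZ)), mul(Z, mul(Z, Z)))))))
  [20] S(S(S(S(S(add(add(add(SZ, mul(Z, SSZ)), SSZ), mul(Z, mul(Z, Z))))))))
  [21] S(S(S(S(S(add(add(S(add(Z, mul(Z, SSZ))), SSZ), mul(Z, mul(Z, Z))))))))
  [22] S(S(S(S(S(add(S(add(add(Z, mul(Z, SSZ)), SSZ)), mul(Z, mul(Z, Z))))))))
  [23] S(S(S(S(S(S(add(add(add(Z, mul(Z, SSZ)), SSZ), mul(Z, mul(Z, Z)))))))))
  [24] S(S(S(S(S(S(add(add(mul(Z, SSZ), SSZ), mul(Z, mul(Z, Z)))))))))
  [25] S(S(S(S(S(S(add(add(Z, SSZ), mul(Z, mul(Z, Z)))))))))
  [26] S(S(S(S(S(S(add(SSZ, mul(Z, mul(Z, Z)))))))))
  [27] S(S(S(S(S(S(S(add(SZ, mul(Z, mul(Z, Z))))))))))
  [28] S(S(S(S(S(S(S(S(add(Z, mul(Z, mul(Z, Z)))))))))))
  [29] S(S(S(S(S(S(S(S(mul(Z, mul(Z, Z))))))))))
  [30] S^8(Z)

Answer: DIFFERENT — A ⇓ S^6(Z), B ⇓ S^8(Z)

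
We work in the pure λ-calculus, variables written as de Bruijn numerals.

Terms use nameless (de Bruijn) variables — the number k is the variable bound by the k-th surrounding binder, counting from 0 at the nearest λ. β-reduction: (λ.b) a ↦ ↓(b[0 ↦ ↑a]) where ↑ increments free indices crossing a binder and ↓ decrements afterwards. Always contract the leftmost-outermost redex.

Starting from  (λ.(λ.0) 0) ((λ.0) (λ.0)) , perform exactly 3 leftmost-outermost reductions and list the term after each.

Answer: after 3 steps: λ.0

Reduction:
  start: (λ.(λ.0) 0) ((λ.0) (λ.0))
  step 1: (λ.0) ((λ.0) (λ.0))
  step 2: (λ.0) (λ.0)
  step 3: λ.0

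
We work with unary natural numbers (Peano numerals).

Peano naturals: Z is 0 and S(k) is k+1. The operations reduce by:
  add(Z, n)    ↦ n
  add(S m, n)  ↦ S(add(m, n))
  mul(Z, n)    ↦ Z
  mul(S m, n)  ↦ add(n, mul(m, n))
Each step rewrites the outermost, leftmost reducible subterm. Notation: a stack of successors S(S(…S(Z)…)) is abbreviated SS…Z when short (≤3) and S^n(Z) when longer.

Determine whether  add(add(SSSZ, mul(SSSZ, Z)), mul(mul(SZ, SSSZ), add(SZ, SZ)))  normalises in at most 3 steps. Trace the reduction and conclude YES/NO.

Answer: NO — after 3 steps the term is S(add(S(add(SZ, mul(SSSZ, Z))), mul(mul(SZ, SSSZ), add(SZ, SZ)))), not yet normal

Reduction:
  start: add(add(SSSZ, mul(SSSZ, Z)), mul(mul(SZ, SSSZ), add(SZ, SZ)))
  step 1: add(S(add(SSZ, mul(SSSZ, Z))), mul(mul(SZ, SSSZ), add(SZ, SZ)))
  step 2: S(add(add(SSZ, mul(SSSZ, Z)), mul(mul(SZ, SSSZ), add(SZ, SZ))))
  step 3: S(add(S(add(SZ, mul(SSSZ, Z))), mul(mul(SZ, SSSZ), add(SZ, SZ))))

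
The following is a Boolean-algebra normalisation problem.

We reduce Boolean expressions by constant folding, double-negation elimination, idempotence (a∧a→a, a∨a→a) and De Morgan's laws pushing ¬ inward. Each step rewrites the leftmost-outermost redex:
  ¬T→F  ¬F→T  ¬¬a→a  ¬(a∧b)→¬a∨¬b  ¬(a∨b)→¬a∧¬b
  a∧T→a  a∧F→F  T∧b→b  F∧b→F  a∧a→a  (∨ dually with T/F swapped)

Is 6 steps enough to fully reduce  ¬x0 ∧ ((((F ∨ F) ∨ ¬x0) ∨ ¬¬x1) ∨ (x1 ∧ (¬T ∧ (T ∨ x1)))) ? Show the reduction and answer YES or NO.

Answer: NO — after 6 steps the term is ¬x0 ∧ ((¬x0 ∨ x1) ∨ F), not yet normal

Reduction:
  start: ¬x0 ∧ ((((F ∨ F) ∨ ¬x0) ∨ ¬¬x1) ∨ (x1 ∧ (¬T ∧ (T ∨ x1))))
  →1  ¬x0 ∧ (((F ∨ ¬x0) ∨ ¬¬x1) ∨ (x1 ∧ (¬T ∧ (T ∨ x1))))
  →2  ¬x0 ∧ ((¬x0 ∨ ¬¬x1) ∨ (x1 ∧ (¬T ∧ (T ∨ x1))))
  →3  ¬x0 ∧ ((¬x0 ∨ x1) ∨ (x1 ∧ (¬T ∧ (T ∨ x1))))
  →4  ¬x0 ∧ ((¬x0 ∨ x1) ∨ (x1 ∧ (F ∧ (T ∨ x1))))
  →5  ¬x0 ∧ ((¬x0 ∨ x1) ∨ (x1 ∧ F))
  →6  ¬x0 ∧ ((¬x0 ∨ x1) ∨ F)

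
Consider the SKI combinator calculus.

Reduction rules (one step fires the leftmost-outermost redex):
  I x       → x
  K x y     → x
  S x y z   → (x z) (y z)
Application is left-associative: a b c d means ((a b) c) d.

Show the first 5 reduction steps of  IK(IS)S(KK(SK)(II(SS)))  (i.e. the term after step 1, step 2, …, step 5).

  start: IK(IS)S(KK(SK)(II(SS)))
  →1  K(IS)S(KK(SK)(II(SS)))
  →2  IS(KK(SK)(II(SS)))
  →3  S(KK(SK)(II(SS)))
  →4  S(K(II(SS)))
  →5  S(K(I(SS)))

Answer: after 5 steps: S(K(I(SS)))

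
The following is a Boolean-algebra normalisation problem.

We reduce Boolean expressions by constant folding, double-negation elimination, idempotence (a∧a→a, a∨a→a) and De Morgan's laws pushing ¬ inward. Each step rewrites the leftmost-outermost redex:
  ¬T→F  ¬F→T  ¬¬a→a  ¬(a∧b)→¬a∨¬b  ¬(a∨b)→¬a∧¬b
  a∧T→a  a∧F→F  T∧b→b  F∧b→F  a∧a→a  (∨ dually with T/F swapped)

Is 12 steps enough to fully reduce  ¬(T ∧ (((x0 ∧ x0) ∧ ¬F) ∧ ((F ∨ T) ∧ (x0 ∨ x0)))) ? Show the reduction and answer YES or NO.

Answer: NO — after 12 steps the term is ¬x0 ∨ ((T ∧ ¬T) ∨ ¬(x0 ∨ x0)), not yet normal

Working:
  start: ¬(T ∧ (((x0 ∧ x0) ∧ ¬F) ∧ ((F ∨ T) ∧ (x0 ∨ x0))))
  step 1: ¬T ∨ ¬(((x0 ∧ x0) ∧ ¬F) ∧ ((F ∨ T) ∧ (x0 ∨ x0)))
  step 2: F ∨ ¬(((x0 ∧ x0) ∧ ¬F) ∧ ((F ∨ T) ∧ (x0 ∨ x0)))
  step 3: ¬(((x0 ∧ x0) ∧ ¬F) ∧ ((F ∨ T) ∧ (x0 ∨ x0)))
  step 4: ¬((x0 ∧ x0) ∧ ¬F) ∨ ¬((F ∨ T) ∧ (x0 ∨ x0))
  step 5: (¬(x0 ∧ x0) ∨ ¬¬F) ∨ ¬((F ∨ T) ∧ (x0 ∨ x0))
  step 6: ((¬x0 ∨ ¬x0) ∨ ¬¬F) ∨ ¬((F ∨ T) ∧ (x0 ∨ x0))
  step 7: (¬x0 ∨ ¬¬F) ∨ ¬((F ∨ T) ∧ (x0 ∨ x0))
  step 8: (¬x0 ∨ F) ∨ ¬((F ∨ T) ∧ (x0 ∨ x0))
  step 9: ¬x0 ∨ ¬((F ∨ T) ∧ (x0 ∨ x0))
  step 10: ¬x0 ∨ (¬(F ∨ T) ∨ ¬(x0 ∨ x0))
  step 11: ¬x0 ∨ ((¬F ∧ ¬T) ∨ ¬(x0 ∨ x0))
  step 12: ¬x0 ∨ ((T ∧ ¬T) ∨ ¬(x0 ∨ x0))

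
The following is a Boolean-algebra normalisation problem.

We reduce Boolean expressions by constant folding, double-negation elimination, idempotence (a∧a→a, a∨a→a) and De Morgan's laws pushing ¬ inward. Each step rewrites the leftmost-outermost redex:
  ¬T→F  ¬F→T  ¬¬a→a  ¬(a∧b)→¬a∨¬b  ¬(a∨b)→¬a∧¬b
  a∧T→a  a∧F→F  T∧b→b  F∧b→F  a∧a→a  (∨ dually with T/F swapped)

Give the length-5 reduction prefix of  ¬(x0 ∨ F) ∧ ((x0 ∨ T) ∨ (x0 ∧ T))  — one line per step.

  start: ¬(x0 ∨ F) ∧ ((x0 ∨ T) ∨ (x0 ∧ T))
  step 1: (¬x0 ∧ ¬F) ∧ ((x0 ∨ T) ∨ (x0 ∧ T))
  step 2: (¬x0 ∧ T) ∧ ((x0 ∨ T) ∨ (x0 ∧ T))
  step 3: ¬x0 ∧ ((x0 ∨ T) ∨ (x0 ∧ T))
  step 4: ¬x0 ∧ (T ∨ (x0 ∧ T))
  step 5: ¬x0 ∧ T

Answer: after 5 steps: ¬x0 ∧ T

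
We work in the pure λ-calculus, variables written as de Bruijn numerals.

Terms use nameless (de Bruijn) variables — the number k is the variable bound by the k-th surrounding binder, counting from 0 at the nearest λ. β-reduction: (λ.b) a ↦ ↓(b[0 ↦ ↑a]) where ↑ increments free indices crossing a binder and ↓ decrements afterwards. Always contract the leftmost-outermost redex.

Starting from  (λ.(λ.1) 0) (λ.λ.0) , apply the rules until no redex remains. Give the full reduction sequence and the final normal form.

  start: (λ.(λ.1) 0) (λ.λ.0)
  step 1: (λ.λ.λ.0) (λ.λ.0)
  step 2: λ.λ.0

Answer: normal form = λ.λ.0  (in 2 steps)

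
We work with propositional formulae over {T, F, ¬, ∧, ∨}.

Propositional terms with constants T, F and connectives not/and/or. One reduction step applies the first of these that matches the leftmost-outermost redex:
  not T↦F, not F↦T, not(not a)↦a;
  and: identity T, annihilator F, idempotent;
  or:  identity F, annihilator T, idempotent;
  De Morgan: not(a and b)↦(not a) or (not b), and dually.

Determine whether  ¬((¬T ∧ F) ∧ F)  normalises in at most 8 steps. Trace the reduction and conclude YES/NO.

Answer: YES — reaches normal form T in 5 ≤ 8 steps

Reduction:
  start: ¬((¬T ∧ F) ∧ F)
  step 1: ¬(¬T ∧ F) ∨ ¬F
  step 2: (¬¬T ∨ ¬F) ∨ ¬F
  step 3: (T ∨ ¬F) ∨ ¬F
  step 4: T ∨ ¬F
  step 5: T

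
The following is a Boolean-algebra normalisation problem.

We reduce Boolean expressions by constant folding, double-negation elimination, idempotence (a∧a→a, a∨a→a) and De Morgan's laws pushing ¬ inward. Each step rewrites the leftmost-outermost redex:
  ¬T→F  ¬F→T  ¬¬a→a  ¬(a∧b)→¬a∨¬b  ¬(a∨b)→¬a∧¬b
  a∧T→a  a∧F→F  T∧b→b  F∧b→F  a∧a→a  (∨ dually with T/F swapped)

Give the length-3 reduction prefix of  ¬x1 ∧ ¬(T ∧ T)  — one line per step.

Answer: after 3 steps: ¬x1 ∧ F

Derivation:
  start: ¬x1 ∧ ¬(T ∧ T)
  step 1: ¬x1 ∧ (¬T ∨ ¬T)
  step 2: ¬x1 ∧ ¬T
  step 3: ¬x1 ∧ F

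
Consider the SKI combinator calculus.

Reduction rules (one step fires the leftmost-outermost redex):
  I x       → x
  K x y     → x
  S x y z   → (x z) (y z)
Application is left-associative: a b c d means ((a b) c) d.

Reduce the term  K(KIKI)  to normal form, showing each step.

  start: K(KIKI)
  [1] K(II)
  [2] KI

Answer: normal form = KI  (in 2 steps)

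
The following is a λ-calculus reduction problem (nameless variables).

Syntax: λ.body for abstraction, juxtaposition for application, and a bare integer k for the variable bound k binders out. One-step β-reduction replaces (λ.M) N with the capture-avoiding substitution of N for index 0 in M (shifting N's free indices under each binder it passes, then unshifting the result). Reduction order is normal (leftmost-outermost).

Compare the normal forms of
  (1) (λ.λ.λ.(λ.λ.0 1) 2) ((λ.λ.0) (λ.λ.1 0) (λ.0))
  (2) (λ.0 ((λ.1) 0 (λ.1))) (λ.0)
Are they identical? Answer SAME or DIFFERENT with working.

Answer: DIFFERENT — A ⇓ λ.λ.λ.0 (λ.0), B ⇓ λ.λ.0

Derivation:
Term A:
  start: (λ.λ.λ.(λ.λ.0 1) 2) ((λ.λ.0) (λ.λ.1 0) (λ.0))
  [1] λ.λ.(λ.λ.0 1) ((λ.λ.0) (λ.λ.1 0) (λ.0))
  [2] λ.λ.λ.0 ((λ.λ.0) (λ.λ.1 0) (λ.0))
  [3] λ.λ.λ.0 ((λ.0) (λ.0))
  [4] λ.λ.λ.0 (λ.0)

Term B:
  start: (λ.0 ((λ.1) 0 (λ.1))) (λ.0)
  [1] (λ.0) ((λ.λ.0) (λ.0) (λ.λ.0))
  [2] (λ.λ.0) (λ.0) (λ.λ.0)
  [3] (λ.0) (λ.λ.0)
  [4] λ.λ.0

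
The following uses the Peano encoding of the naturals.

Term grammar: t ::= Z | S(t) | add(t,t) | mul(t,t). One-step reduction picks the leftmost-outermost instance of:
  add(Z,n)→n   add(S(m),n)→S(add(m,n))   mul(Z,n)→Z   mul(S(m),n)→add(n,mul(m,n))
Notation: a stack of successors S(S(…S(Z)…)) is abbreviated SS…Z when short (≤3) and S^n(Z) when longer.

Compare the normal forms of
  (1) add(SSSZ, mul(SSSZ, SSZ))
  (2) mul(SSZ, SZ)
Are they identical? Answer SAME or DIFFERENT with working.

Answer: DIFFERENT — A ⇓ S^9(Z), B ⇓ SSZ

Derivation:
Term A:
  start: add(SSSZ, mul(SSSZ, SSZ))
  [1] S(add(SSZ, mul(SSSZ, SSZ)))
  [2] S(S(add(SZ, mul(SSSZ, SSZ))))
  [3] S(S(S(add(Z, mul(SSSZ, SSZ)))))
  [4] S(S(S(mul(SSSZ, SSZ))))
  [5] S(S(S(add(SSZ, mul(SSZ, SSZ)))))
  [6] S(S(S(S(add(SZ, mul(SSZ, SSZ))))))
  [7] S(S(S(S(S(add(Z, mul(SSZ, SSZ)))))))
  [8] S(S(S(S(S(mul(SSZ, SSZ))))))
  [9] S(S(S(S(S(add(SSZ, mul(SZ, SSZ)))))))
  [10] S(S(S(S(S(S(add(SZ, mul(SZ, SSZ))))))))
  [11] S(S(S(S(S(S(S(add(Z, mul(SZ, SSZ)))))))))
  [12] S(S(S(S(S(S(S(mul(SZ, SSZ))))))))
  [13] S(S(S(S(S(S(S(add(SSZ, mul(Z, SSZ)))))))))
  [14] S(S(S(S(S(S(S(S(add(SZ, mul(Z, SSZ))))))))))
  [15] S(S(S(S(S(S(S(S(S(add(Z, mul(Z, SSZ)))))))))))
  [16] S(S(S(S(S(S(S(S(S(mul(Z, SSZ))))))))))
  [17] S^9(Z)

Term B:
  start: mul(SSZ, SZ)
  [1] add(SZ, mul(SZ, SZ))
  [2] S(add(Z, mul(SZ, SZ)))
  [3] S(mul(SZ, SZ))
  [4] S(add(SZ, mul(Z, SZ)))
  [5] S(S(add(Z, mul(Z, SZ))))
  [6] S(S(mul(Z, SZ)))
  [7] SSZ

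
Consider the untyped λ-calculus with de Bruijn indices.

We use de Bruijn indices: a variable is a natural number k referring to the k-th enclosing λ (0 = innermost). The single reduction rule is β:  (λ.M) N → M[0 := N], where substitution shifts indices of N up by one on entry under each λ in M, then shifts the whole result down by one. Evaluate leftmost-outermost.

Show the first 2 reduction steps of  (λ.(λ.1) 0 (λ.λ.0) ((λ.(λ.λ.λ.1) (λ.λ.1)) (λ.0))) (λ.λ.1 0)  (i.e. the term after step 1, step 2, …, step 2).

  start: (λ.(λ.1) 0 (λ.λ.0) ((λ.(λ.λ.λ.1) (λ.λ.1)) (λ.0))) (λ.λ.1 0)
  step 1: (λ.λ.λ.1 0) (λ.λ.1 0) (λ.λ.0) ((λ.(λ.λ.λ.1) (λ.λ.1)) (λ.0))
  step 2: (λ.λ.1 0) (λ.λ.0) ((λ.(λ.λ.λ.1) (λ.λ.1)) (λ.0))

Answer: after 2 steps: (λ.λ.1 0) (λ.λ.0) ((λ.(λ.λ.λ.1) (λ.λ.1)) (λ.0))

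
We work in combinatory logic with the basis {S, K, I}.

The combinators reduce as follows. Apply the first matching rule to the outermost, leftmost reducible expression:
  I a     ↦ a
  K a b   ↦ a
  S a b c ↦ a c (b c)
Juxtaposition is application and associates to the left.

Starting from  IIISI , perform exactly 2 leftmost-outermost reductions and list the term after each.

Answer: after 2 steps: ISI

Working:
  start: IIISI
  [1] IISI
  [2] ISI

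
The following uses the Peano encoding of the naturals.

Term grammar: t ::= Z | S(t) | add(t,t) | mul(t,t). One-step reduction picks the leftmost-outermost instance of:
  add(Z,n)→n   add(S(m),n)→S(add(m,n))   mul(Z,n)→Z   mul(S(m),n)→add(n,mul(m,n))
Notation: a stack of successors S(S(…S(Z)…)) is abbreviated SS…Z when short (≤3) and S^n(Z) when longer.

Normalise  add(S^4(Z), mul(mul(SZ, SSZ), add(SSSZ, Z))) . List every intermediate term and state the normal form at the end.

Answer: normal form = S^10(Z)  (in 29 steps)

Derivation:
  start: add(S^4(Z), mul(mul(SZ, SSZ), add(SSSZ, Z)))
  →1  S(add(SSSZ, mul(mul(SZ, SSZ), add(SSSZ, Z))))
  →2  S(S(add(SSZ, mul(mul(SZ, SSZ), add(SSSZ, Z)))))
  →3  S(S(S(add(SZ, mul(mul(SZ, SSZ), add(SSSZ, Z))))))
  →4  S(S(S(S(add(Z, mul(mul(SZ, SSZ), add(SSSZ, Z)))))))
  →5  S(S(S(S(mul(mul(SZ, SSZ), add(SSSZ, Z))))))
  →6  S(S(S(S(mul(add(SSZ, mul(Z, SSZ)), add(SSSZ, Z))))))
  →7  S(S(S(S(mul(S(add(SZ, mul(Z, SSZ))), add(SSSZ, Z))))))
  →8  S(S(S(S(add(add(SSSZ, Z), mul(add(SZ, mul(Z, SSZ)), add(SSSZ, Z)))))))
  →9  S(S(S(S(add(S(add(SSZ, Z)), mul(add(SZ, mul(Z, SSZ)), add(SSSZ, Z)))))))
  →10  S(S(S(S(S(add(add(SSZ, Z), mul(add(SZ, mul(Z, SSZ)), add(SSSZ, Z))))))))
  →11  S(S(S(S(S(add(S(add(SZ, Z)), mul(add(SZ, mul(Z, SSZ)), add(SSSZ, Z))))))))
  →12  S(S(S(S(S(S(add(add(SZ, Z), mul(add(SZ, mul(Z, SSZ)), add(SSSZ, Z)))))))))
  →13  S(S(S(S(S(S(add(S(add(Z, Z)), mul(add(SZ, mul(Z, SSZ)), add(SSSZ, Z)))))))))
  →14  S(S(S(S(S(S(S(add(add(Z, Z), mul(add(SZ, mul(Z, SSZ)), add(SSSZ, Z))))))))))
  →15  S(S(S(S(S(S(S(add(Z, mul(add(SZ, mul(Z, SSZ)), add(SSSZ, Z))))))))))
  →16  S(S(S(S(S(S(S(mul(add(SZ, mul(Z, SSZ)), add(SSSZ, Z)))))))))
  →17  S(S(S(S(S(S(S(mul(S(add(Z, mul(Z, SSZ))), add(SSSZ, Z)))))))))
  →18  S(S(S(S(S(S(S(add(add(SSSZ, Z), mul(add(Z, mul(Z, SSZ)), add(SSSZ, Z))))))))))
  →19  S(S(S(S(S(S(S(add(S(add(SSZ, Z)), mul(add(Z, mul(Z, SSZ)), add(SSSZ, Z))))))))))
  →20  S(S(S(S(S(S(S(S(add(add(SSZ, Z), mul(add(Z, mul(Z, SSZ)), add(SSSZ, Z)))))))))))
  →21  S(S(S(S(S(S(S(S(add(S(add(SZ, Z)), mul(add(Z, mul(Z, SSZ)), add(SSSZ, Z)))))))))))
  →22  S(S(S(S(S(S(S(S(S(add(add(SZ, Z), mul(add(Z, mul(Z, SSZ)), add(SSSZ, Z))))))))))))
  →23  S(S(S(S(S(S(S(S(S(add(S(add(Z, Z)), mul(add(Z, mul(Z, SSZ)), add(SSSZ, Z))))))))))))
  →24  S(S(S(S(S(S(S(S(S(S(add(add(Z, Z), mul(add(Z, mul(Z, SSZ)), add(SSSZ, Z)))))))))))))
  →25  S(S(S(S(S(S(S(S(S(S(add(Z, mul(add(Z, mul(Z, SSZ)), add(SSSZ, Z)))))))))))))
  →26  S(S(S(S(S(S(S(S(S(S(mul(add(Z, mul(Z, SSZ)), add(SSSZ, Z))))))))))))
  →27  S(S(S(S(S(S(S(S(S(S(mul(mul(Z, SSZ), add(SSSZ, Z))))))))))))
  →28  S(S(S(S(S(S(S(S(S(S(mul(Z, add(SSSZ, Z))))))))))))
  →29  S^10(Z)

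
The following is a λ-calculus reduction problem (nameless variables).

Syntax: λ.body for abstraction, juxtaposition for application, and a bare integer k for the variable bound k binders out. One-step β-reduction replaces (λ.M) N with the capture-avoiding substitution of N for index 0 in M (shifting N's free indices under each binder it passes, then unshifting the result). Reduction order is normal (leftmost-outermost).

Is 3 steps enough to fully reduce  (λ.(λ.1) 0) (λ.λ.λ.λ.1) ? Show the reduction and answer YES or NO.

Answer: YES — reaches normal form λ.λ.λ.λ.1 in 2 ≤ 3 steps

Derivation:
  start: (λ.(λ.1) 0) (λ.λ.λ.λ.1)
  step 1: (λ.λ.λ.λ.λ.1) (λ.λ.λ.λ.1)
  step 2: λ.λ.λ.λ.1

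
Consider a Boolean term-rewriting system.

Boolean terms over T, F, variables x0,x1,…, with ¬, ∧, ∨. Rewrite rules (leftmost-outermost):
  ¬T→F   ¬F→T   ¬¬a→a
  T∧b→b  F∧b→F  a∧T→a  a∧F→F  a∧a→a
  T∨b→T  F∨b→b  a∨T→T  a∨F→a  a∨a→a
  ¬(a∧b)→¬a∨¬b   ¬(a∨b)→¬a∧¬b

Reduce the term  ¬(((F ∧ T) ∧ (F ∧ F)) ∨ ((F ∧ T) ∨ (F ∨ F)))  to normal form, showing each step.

  start: ¬(((F ∧ T) ∧ (F ∧ F)) ∨ ((F ∧ T) ∨ (F ∨ F)))
  →1  ¬((F ∧ T) ∧ (F ∧ F)) ∧ ¬((F ∧ T) ∨ (F ∨ F))
  →2  (¬(F ∧ T) ∨ ¬(F ∧ F)) ∧ ¬((F ∧ T) ∨ (F ∨ F))
  →3  ((¬F ∨ ¬T) ∨ ¬(F ∧ F)) ∧ ¬((F ∧ T) ∨ (F ∨ F))
  →4  ((T ∨ ¬T) ∨ ¬(F ∧ F)) ∧ ¬((F ∧ T) ∨ (F ∨ F))
  →5  (T ∨ ¬(F ∧ F)) ∧ ¬((F ∧ T) ∨ (F ∨ F))
  →6  T ∧ ¬((F ∧ T) ∨ (F ∨ F))
  →7  ¬((F ∧ T) ∨ (F ∨ F))
  →8  ¬(F ∧ T) ∧ ¬(F ∨ F)
  →9  (¬F ∨ ¬T) ∧ ¬(F ∨ F)
  →10  (T ∨ ¬T) ∧ ¬(F ∨ F)
  →11  T ∧ ¬(F ∨ F)
  →12  ¬(F ∨ F)
  →13  ¬F ∧ ¬F
  →14  ¬F
  →15  T

Answer: normal form = T  (in 15 steps)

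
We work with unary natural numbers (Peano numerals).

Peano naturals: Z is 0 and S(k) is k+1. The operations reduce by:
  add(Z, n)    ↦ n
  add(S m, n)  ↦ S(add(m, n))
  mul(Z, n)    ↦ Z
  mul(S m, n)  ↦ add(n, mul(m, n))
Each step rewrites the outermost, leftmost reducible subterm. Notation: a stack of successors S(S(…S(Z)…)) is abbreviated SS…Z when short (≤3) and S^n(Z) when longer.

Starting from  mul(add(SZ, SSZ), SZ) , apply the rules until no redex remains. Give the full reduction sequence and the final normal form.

  start: mul(add(SZ, SSZ), SZ)
  step 1: mul(S(add(Z, SSZ)), SZ)
  step 2: add(SZ, mul(add(Z, SSZ), SZ))
  step 3: S(add(Z, mul(add(Z, SSZ), SZ)))
  step 4: S(mul(add(Z, SSZ), SZ))
  step 5: S(mul(SSZ, SZ))
  step 6: S(add(SZ, mul(SZ, SZ)))
  step 7: S(S(add(Z, mul(SZ, SZ))))
  step 8: S(S(mul(SZ, SZ)))
  step 9: S(S(add(SZ, mul(Z, SZ))))
  step 10: S(S(S(add(Z, mul(Z, SZ)))))
  step 11: S(S(S(mul(Z, SZ))))
  step 12: SSSZ

Answer: normal form = SSSZ  (in 12 steps)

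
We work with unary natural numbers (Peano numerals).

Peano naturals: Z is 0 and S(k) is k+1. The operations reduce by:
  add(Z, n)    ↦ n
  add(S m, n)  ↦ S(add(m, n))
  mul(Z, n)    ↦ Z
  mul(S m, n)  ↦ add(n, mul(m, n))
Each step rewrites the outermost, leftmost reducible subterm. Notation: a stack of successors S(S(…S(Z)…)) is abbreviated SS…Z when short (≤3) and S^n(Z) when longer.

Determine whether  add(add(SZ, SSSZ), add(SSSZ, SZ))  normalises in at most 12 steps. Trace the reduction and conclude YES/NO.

Answer: YES — reaches normal form S^8(Z) in 11 ≤ 12 steps

Reduction:
  start: add(add(SZ, SSSZ), add(SSSZ, SZ))
  [1] add(S(add(Z, SSSZ)), add(SSSZ, SZ))
  [2] S(add(add(Z, SSSZ), add(SSSZ, SZ)))
  [3] S(add(SSSZ, add(SSSZ, SZ)))
  [4] S(S(add(SSZ, add(SSSZ, SZ))))
  [5] S(S(S(add(SZ, add(SSSZ, SZ)))))
  [6] S(S(S(S(add(Z, add(SSSZ, SZ))))))
  [7] S(S(S(S(add(SSSZ, SZ)))))
  [8] S(S(S(S(S(add(SSZ, SZ))))))
  [9] S(S(S(S(S(S(add(SZ, SZ)))))))
  [10] S(S(S(S(S(S(S(add(Z, SZ))))))))
  [11] S^8(Z)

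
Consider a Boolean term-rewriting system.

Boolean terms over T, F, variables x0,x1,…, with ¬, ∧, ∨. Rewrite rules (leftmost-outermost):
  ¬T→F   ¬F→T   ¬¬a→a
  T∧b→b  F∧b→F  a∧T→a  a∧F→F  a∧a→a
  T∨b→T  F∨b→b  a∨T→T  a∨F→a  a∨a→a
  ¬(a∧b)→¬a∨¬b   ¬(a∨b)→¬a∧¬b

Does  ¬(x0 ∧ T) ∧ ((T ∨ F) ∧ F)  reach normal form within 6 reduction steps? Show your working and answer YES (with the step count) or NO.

Answer: YES — reaches normal form F in 5 ≤ 6 steps

Working:
  start: ¬(x0 ∧ T) ∧ ((T ∨ F) ∧ F)
  step 1: (¬x0 ∨ ¬T) ∧ ((T ∨ F) ∧ F)
  step 2: (¬x0 ∨ F) ∧ ((T ∨ F) ∧ F)
  step 3: ¬x0 ∧ ((T ∨ F) ∧ F)
  step 4: ¬x0 ∧ F
  step 5: F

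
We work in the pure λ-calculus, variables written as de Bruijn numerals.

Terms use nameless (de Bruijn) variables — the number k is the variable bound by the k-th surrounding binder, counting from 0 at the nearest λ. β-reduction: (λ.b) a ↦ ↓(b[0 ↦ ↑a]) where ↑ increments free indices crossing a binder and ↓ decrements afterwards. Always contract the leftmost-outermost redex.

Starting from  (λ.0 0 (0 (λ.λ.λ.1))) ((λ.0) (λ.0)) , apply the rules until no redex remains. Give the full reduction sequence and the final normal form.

  start: (λ.0 0 (0 (λ.λ.λ.1))) ((λ.0) (λ.0))
  →1  (λ.0) (λ.0) ((λ.0) (λ.0)) ((λ.0) (λ.0) (λ.λ.λ.1))
  →2  (λ.0) ((λ.0) (λ.0)) ((λ.0) (λ.0) (λ.λ.λ.1))
  →3  (λ.0) (λ.0) ((λ.0) (λ.0) (λ.λ.λ.1))
  →4  (λ.0) ((λ.0) (λ.0) (λ.λ.λ.1))
  →5  (λ.0) (λ.0) (λ.λ.λ.1)
  →6  (λ.0) (λ.λ.λ.1)
  →7  λ.λ.λ.1

Answer: normal form = λ.λ.λ.1  (in 7 steps)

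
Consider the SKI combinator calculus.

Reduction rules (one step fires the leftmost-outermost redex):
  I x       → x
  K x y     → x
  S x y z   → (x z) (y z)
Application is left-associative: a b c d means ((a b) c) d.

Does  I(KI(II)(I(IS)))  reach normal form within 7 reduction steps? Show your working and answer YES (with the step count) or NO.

  start: I(KI(II)(I(IS)))
  [1] KI(II)(I(IS))
  [2] I(I(IS))
  [3] I(IS)
  [4] IS
  [5] S

Answer: YES — reaches normal form S in 5 ≤ 7 steps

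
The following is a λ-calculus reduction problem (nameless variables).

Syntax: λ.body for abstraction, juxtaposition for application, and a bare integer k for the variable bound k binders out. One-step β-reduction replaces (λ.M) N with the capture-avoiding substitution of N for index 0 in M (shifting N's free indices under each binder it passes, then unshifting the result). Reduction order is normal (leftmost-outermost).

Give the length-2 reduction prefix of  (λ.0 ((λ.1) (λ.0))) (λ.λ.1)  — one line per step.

Answer: after 2 steps: λ.(λ.λ.λ.1) (λ.0)

Derivation:
  start: (λ.0 ((λ.1) (λ.0))) (λ.λ.1)
  step 1: (λ.λ.1) ((λ.λ.λ.1) (λ.0))
  step 2: λ.(λ.λ.λ.1) (λ.0)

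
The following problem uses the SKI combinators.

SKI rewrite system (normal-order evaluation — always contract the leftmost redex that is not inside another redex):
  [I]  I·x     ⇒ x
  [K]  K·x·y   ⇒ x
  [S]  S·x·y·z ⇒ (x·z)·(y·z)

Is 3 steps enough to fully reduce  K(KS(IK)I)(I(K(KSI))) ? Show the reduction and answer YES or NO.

Answer: YES — reaches normal form SI in 2 ≤ 3 steps

Working:
  start: K(KS(IK)I)(I(K(KSI)))
  [1] KS(IK)I
  [2] SI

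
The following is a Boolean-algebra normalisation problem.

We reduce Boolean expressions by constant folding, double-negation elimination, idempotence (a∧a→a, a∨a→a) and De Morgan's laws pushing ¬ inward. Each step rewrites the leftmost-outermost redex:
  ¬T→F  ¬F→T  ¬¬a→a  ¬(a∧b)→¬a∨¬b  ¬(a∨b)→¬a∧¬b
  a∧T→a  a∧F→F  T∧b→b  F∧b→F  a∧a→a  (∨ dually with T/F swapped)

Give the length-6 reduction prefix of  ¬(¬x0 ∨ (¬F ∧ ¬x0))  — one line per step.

Answer: after 6 steps: x0 ∧ x0

Derivation:
  start: ¬(¬x0 ∨ (¬F ∧ ¬x0))
  step 1: ¬¬x0 ∧ ¬(¬F ∧ ¬x0)
  step 2: x0 ∧ ¬(¬F ∧ ¬x0)
  step 3: x0 ∧ (¬¬F ∨ ¬¬x0)
  step 4: x0 ∧ (F ∨ ¬¬x0)
  step 5: x0 ∧ ¬¬x0
  step 6: x0 ∧ x0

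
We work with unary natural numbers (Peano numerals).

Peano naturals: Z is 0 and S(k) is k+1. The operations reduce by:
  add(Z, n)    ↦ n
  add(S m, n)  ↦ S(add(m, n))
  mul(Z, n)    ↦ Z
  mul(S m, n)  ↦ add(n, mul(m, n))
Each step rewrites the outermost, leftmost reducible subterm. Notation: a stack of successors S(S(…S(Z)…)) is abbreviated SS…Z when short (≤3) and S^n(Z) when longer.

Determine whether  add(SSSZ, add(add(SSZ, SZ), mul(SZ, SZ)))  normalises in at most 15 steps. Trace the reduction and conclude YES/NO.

  start: add(SSSZ, add(add(SSZ, SZ), mul(SZ, SZ)))
  step 1: S(add(SSZ, add(add(SSZ, SZ), mul(SZ, SZ))))
  step 2: S(S(add(SZ, add(add(SSZ, SZ), mul(SZ, SZ)))))
  step 3: S(S(S(add(Z, add(add(SSZ, SZ), mul(SZ, SZ))))))
  step 4: S(S(S(add(add(SSZ, SZ), mul(SZ, SZ)))))
  step 5: S(S(S(add(S(add(SZ, SZ)), mul(SZ, SZ)))))
  step 6: S(S(S(S(add(add(SZ, SZ), mul(SZ, SZ))))))
  step 7: S(S(S(S(add(S(add(Z, SZ)), mul(SZ, SZ))))))
  step 8: S(S(S(S(S(add(add(Z, SZ), mul(SZ, SZ)))))))
  step 9: S(S(S(S(S(add(SZ, mul(SZ, SZ)))))))
  step 10: S(S(S(S(S(S(add(Z, mul(SZ, SZ))))))))
  step 11: S(S(S(S(S(S(mul(SZ, SZ)))))))
  step 12: S(S(S(S(S(S(add(SZ, mul(Z, SZ))))))))
  step 13: S(S(S(S(S(S(S(add(Z, mul(Z, SZ)))))))))
  step 14: S(S(S(S(S(S(S(mul(Z, SZ))))))))
  step 15: S^7(Z)

Answer: YES — reaches normal form S^7(Z) in 15 ≤ 15 steps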